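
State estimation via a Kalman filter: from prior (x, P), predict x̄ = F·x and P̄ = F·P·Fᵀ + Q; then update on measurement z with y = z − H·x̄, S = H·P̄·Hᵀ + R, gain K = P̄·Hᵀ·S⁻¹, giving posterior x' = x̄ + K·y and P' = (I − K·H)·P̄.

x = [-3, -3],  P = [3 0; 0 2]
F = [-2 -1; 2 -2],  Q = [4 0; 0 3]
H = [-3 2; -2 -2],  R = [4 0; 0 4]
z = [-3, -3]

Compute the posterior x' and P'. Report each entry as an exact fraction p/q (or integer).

x' = [2101/1534, 1285/3068]
P' = [718/2301 167/2301; 167/2301 2321/4602]

x̄ = F·x = [9, 0]
P̄ = F·P·Fᵀ + Q = [18 -8; -8 23]
y = z − H·x̄ = [24, 15]
S = H·P̄·Hᵀ + R = [354 0; 0 104]
K = P̄·Hᵀ·S⁻¹ = [-35/177 -5/26; 35/177 -15/52]
x' = x̄ + K·y = [2101/1534, 1285/3068]
P' = (I − K·H)·P̄ = [718/2301 167/2301; 167/2301 2321/4602]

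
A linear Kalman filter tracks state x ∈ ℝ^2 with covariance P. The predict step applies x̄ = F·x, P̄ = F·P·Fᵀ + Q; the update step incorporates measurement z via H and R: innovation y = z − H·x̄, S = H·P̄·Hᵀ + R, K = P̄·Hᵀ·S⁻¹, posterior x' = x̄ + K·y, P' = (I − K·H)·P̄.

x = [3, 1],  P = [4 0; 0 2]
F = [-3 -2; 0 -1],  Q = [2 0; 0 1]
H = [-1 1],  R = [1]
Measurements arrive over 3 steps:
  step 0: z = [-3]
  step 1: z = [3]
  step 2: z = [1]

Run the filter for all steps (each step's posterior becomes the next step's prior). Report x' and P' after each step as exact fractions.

step 0: x̄ = F·x = [-11, -1]
step 0: P̄ = F·P·Fᵀ + Q = [46 4; 4 3]
step 0: y = z − H·x̄ = [-13]
step 0: S = H·P̄·Hᵀ + R = [42]
step 0: K = P̄·Hᵀ·S⁻¹ = [-1; -1/42]
step 0: x' = x̄ + K·y = [2, -29/42]
step 0: P' = (I − K·H)·P̄ = [4 3; 3 125/42]
step 1: x̄ = F·x = [-97/21, 29/42]
step 1: P̄ = F·P·Fᵀ + Q = [1804/21 314/21; 314/21 167/42]
step 1: y = z − H·x̄ = [-97/42]
step 1: S = H·P̄·Hᵀ + R = [2561/42]
step 1: K = P̄·Hᵀ·S⁻¹ = [-2980/2561; -461/2561]
step 1: x' = x̄ + K·y = [-4947/2561, 2833/2561]
step 1: P' = (I − K·H)·P̄ = [8564/2561 5584/2561; 5584/2561 5123/2561]
step 2: x̄ = F·x = [9175/2561, -2833/2561]
step 2: P̄ = F·P·Fᵀ + Q = [169698/2561 26998/2561; 26998/2561 7684/2561]
step 2: y = z − H·x̄ = [14569/2561]
step 2: S = H·P̄·Hᵀ + R = [125947/2561]
step 2: K = P̄·Hᵀ·S⁻¹ = [-142700/125947; -666/4343]
step 2: x' = x̄ + K·y = [-360575/125947, -8593/4343]
step 2: P' = (I − K·H)·P̄ = [394246/125947 8674/4343; 8674/4343 8008/4343]

step 0: x' = [2, -29/42], P' = [4 3; 3 125/42]
step 1: x' = [-4947/2561, 2833/2561], P' = [8564/2561 5584/2561; 5584/2561 5123/2561]
step 2: x' = [-360575/125947, -8593/4343], P' = [394246/125947 8674/4343; 8674/4343 8008/4343]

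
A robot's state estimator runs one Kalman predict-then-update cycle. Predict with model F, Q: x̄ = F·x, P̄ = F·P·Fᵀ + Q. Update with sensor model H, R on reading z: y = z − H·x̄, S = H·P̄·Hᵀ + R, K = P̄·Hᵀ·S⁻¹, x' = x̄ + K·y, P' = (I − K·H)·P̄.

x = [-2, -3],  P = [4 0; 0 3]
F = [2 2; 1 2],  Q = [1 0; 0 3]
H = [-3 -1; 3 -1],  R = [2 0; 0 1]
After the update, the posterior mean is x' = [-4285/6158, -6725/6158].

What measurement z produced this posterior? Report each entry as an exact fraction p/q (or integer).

z = [3, -1]

x̄ = F·x = [-10, -8]
P̄ = F·P·Fᵀ + Q = [29 20; 20 19]
S = H·P̄·Hᵀ + R = [402 -242; -242 161]
K = P̄·Hᵀ·S⁻¹ = [-1013/6158 520/3079; -2797/6158 -1318/3079]
x' − x̄ = [57295/6158, 42539/6158] = K·y
y = (KᵀK)⁻¹·Kᵀ·(x' − x̄) = [-35, 21]
z = y + H·x̄ = [-35, 21] + [38, -22] = [3, -1]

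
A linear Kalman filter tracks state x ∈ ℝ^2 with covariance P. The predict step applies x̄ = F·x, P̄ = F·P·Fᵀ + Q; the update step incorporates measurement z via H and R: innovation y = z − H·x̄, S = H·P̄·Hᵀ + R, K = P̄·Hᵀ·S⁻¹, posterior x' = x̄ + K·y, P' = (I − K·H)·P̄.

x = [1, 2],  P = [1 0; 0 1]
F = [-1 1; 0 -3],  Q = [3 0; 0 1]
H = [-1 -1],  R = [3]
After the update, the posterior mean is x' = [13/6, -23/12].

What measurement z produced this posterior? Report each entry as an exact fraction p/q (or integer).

z = [-2]

x̄ = F·x = [1, -6]
P̄ = F·P·Fᵀ + Q = [5 -3; -3 10]
S = H·P̄·Hᵀ + R = [12]
K = P̄·Hᵀ·S⁻¹ = [-1/6; -7/12]
x' − x̄ = [7/6, 49/12] = K·y
y = (KᵀK)⁻¹·Kᵀ·(x' − x̄) = [-7]
z = y + H·x̄ = [-7] + [5] = [-2]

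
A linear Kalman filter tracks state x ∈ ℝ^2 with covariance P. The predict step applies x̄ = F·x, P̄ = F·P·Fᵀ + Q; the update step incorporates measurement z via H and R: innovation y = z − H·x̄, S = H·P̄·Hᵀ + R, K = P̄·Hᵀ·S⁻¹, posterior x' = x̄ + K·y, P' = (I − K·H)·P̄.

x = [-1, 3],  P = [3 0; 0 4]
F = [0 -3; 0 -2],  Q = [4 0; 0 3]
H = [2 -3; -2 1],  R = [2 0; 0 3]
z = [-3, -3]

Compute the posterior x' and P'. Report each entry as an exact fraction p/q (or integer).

x̄ = F·x = [-9, -6]
P̄ = F·P·Fᵀ + Q = [40 24; 24 19]
y = z − H·x̄ = [-3, -15]
S = H·P̄·Hᵀ + R = [45 -25; -25 86]
K = P̄·Hᵀ·S⁻¹ = [-712/3245 -464/649; -1499/3245 -306/649]
x' = x̄ + K·y = [7731/3245, 7977/3245]
P' = (I − K·H)·P̄ = [5576/3245 4192/3245; 4192/3245 3794/3245]

x' = [7731/3245, 7977/3245]
P' = [5576/3245 4192/3245; 4192/3245 3794/3245]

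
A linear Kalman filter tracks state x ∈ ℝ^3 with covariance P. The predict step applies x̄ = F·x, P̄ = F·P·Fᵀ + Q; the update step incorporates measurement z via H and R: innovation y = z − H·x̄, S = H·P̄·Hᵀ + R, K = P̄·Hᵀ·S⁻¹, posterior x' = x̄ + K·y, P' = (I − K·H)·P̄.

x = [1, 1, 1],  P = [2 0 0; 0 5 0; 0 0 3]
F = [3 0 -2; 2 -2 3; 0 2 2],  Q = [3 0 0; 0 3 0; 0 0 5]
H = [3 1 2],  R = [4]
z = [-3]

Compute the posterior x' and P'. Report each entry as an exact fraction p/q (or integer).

x̄ = F·x = [1, 3, 4]
P̄ = F·P·Fᵀ + Q = [33 -6 -12; -6 58 -2; -12 -2 37]
y = z − H·x̄ = [-17]
S = H·P̄·Hᵀ + R = [319]
K = P̄·Hᵀ·S⁻¹ = [69/319; 36/319; 36/319]
x' = x̄ + K·y = [-854/319, 345/319, 664/319]
P' = (I − K·H)·P̄ = [5766/319 -4398/319 -6312/319; -4398/319 17206/319 -1934/319; -6312/319 -1934/319 10507/319]

x' = [-854/319, 345/319, 664/319]
P' = [5766/319 -4398/319 -6312/319; -4398/319 17206/319 -1934/319; -6312/319 -1934/319 10507/319]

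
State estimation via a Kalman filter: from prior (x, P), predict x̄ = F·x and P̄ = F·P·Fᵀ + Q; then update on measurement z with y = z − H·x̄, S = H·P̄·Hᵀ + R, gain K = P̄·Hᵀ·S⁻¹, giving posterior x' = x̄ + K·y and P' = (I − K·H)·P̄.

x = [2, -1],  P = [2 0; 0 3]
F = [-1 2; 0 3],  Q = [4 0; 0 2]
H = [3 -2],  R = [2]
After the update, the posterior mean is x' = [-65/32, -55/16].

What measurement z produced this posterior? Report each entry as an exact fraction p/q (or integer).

z = [1]

x̄ = F·x = [-4, -3]
P̄ = F·P·Fᵀ + Q = [18 18; 18 29]
S = H·P̄·Hᵀ + R = [64]
K = P̄·Hᵀ·S⁻¹ = [9/32; -1/16]
x' − x̄ = [63/32, -7/16] = K·y
y = (KᵀK)⁻¹·Kᵀ·(x' − x̄) = [7]
z = y + H·x̄ = [7] + [-6] = [1]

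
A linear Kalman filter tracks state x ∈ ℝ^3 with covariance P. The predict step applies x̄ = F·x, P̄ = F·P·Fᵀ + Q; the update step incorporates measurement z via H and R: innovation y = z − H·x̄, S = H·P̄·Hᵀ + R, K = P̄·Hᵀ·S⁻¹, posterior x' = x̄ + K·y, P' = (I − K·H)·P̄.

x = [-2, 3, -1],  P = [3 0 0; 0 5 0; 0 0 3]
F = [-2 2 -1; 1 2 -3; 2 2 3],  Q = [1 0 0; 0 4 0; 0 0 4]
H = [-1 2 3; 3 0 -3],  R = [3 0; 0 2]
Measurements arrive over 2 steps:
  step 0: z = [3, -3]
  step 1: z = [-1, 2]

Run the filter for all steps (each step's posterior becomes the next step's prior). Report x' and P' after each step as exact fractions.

step 0: x' = [5996/2353, -875107/364715, 1276357/364715], P' = [21425/2353 -20237/2353 21063/2353; -20237/2353 3404086/364715 -3201171/364715; 21063/2353 -3201171/364715 3289381/364715]
step 1: x' = [339702334405/213840881937, -231307913263/213840881937, 66238852019/71280293979], P' = [297839557853/213840881937 -184779726464/213840881937 87241900165/71280293979; -184779726464/213840881937 333015724274/213840881937 -73105738168/71280293979; 87241900165/71280293979 -73105738168/71280293979 30339242283/23760097993]

step 0: x̄ = F·x = [11, 7, -1]
step 0: P̄ = F·P·Fᵀ + Q = [36 23 -1; 23 54 -1; -1 -1 63]
step 0: y = z − H·x̄ = [3, -39]
step 0: S = H·P̄·Hᵀ + R = [724 -543; -543 911]
step 0: K = P̄·Hᵀ·S⁻¹ = [430/2353 3/13; 113798/364715 534/2015; 67012/364715 -204/2015]
step 0: x' = x̄ + K·y = [5996/2353, -875107/364715, 1276357/364715]
step 0: P' = (I − K·H)·P̄ = [21425/2353 -20237/2353 21063/2353; -20237/2353 3404086/364715 -3201171/364715; 21063/2353 -3201171/364715 3289381/364715]
step 1: x̄ = F·x = [-4885331/364715, -71537/5611, 3937617/364715]
step 1: P̄ = F·P·Fᵀ + Q = [81511564/364715 1000760/5611 -48458103/364715; 1000760/5611 835062/5611 -584016/5611; -48458103/364715 -584016/5611 33632381/364715]
step 1: y = z − H·x̄ = [-7763087/364715, 27198274/364715]
step 1: S = H·P̄·Hᵀ + R = [177431796/364715 -510660717/364715; -510660717/364715 1909270789/364715]
step 1: K = P̄·Hᵀ·S⁻¹ = [39259363568/213840881937 18056928679/71280293979; 64286510500/213840881937 17268744020/71280293979; 13199934682/71280293979 -1887913342/23760097993]
step 1: x' = x̄ + K·y = [339702334405/213840881937, -231307913263/213840881937, 66238852019/71280293979]
step 1: P' = (I − K·H)·P̄ = [297839557853/213840881937 -184779726464/213840881937 87241900165/71280293979; -184779726464/213840881937 333015724274/213840881937 -73105738168/71280293979; 87241900165/71280293979 -73105738168/71280293979 30339242283/23760097993]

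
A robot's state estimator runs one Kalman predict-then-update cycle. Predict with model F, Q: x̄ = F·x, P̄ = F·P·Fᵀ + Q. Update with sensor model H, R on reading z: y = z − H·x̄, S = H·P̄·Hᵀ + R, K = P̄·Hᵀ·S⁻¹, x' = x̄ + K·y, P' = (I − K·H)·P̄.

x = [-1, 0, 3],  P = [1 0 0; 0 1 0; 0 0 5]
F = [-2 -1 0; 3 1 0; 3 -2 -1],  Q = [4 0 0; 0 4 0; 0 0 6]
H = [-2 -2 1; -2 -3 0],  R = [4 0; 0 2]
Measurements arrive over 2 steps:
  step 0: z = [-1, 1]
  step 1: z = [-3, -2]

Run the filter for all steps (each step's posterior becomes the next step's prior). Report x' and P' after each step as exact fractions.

step 0: x̄ = F·x = [2, -3, -6]
step 0: P̄ = F·P·Fᵀ + Q = [9 -7 -4; -7 14 7; -4 7 24]
step 0: y = z − H·x̄ = [3, -4]
step 0: S = H·P̄·Hᵀ + R = [52 37; 37 80]
step 0: K = P̄·Hᵀ·S⁻¹ = [-751/2791 452/2791; 476/2791 -1197/2791; 1921/2791 -1342/2791]
step 0: x' = x̄ + K·y = [1521/2791, -2157/2791, -5615/2791]
step 0: P' = (I − K·H)·P̄ = [17755/2791 -12138/2791 8230/2791; -12138/2791 8890/2791 -4592/2791; 8230/2791 -4592/2791 14960/2791]
step 1: x̄ = F·x = [-885/2791, 2406/2791, 14492/2791]
step 1: P̄ = F·P·Fᵀ + Q = [42522/2791 -54730/2791 -89020/2791; -54730/2791 107021/2791 158331/2791; -89020/2791 158331/2791 304969/2791]
step 1: y = z − H·x̄ = [-19823/2791, -134/2791]
step 1: S = H·P̄·Hᵀ + R = [199221/2791 -32039/2791; -32039/2791 482099/2791]
step 1: K = P̄·Hᵀ·S⁻¹ = [-5125361/17022169 2453905/17022169; 3427587/17022169 -7243586/17022169; 12662423/17022169 -9643440/17022169]
step 1: x' = x̄ + K·y = [30887348/17022169, -9322493/17022169, -1085531/17022169]
step 1: P' = (I − K·H)·P̄ = [71114684/17022169 -49045726/17022169 23636472/17022169; -49045726/17022169 37526208/17022169 -9328688/17022169; 23636472/17022169 -9328688/17022169 79265260/17022169]

step 0: x' = [1521/2791, -2157/2791, -5615/2791], P' = [17755/2791 -12138/2791 8230/2791; -12138/2791 8890/2791 -4592/2791; 8230/2791 -4592/2791 14960/2791]
step 1: x' = [30887348/17022169, -9322493/17022169, -1085531/17022169], P' = [71114684/17022169 -49045726/17022169 23636472/17022169; -49045726/17022169 37526208/17022169 -9328688/17022169; 23636472/17022169 -9328688/17022169 79265260/17022169]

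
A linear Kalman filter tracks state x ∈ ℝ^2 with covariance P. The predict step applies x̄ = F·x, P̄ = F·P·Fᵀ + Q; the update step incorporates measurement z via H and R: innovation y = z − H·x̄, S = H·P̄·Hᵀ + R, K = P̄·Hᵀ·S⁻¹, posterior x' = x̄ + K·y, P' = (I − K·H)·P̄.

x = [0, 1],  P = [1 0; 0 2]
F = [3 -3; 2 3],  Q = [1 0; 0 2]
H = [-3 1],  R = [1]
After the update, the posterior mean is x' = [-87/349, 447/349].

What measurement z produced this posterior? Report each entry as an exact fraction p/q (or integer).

x̄ = F·x = [-3, 3]
P̄ = F·P·Fᵀ + Q = [28 -12; -12 24]
S = H·P̄·Hᵀ + R = [349]
K = P̄·Hᵀ·S⁻¹ = [-96/349; 60/349]
x' − x̄ = [960/349, -600/349] = K·y
y = (KᵀK)⁻¹·Kᵀ·(x' − x̄) = [-10]
z = y + H·x̄ = [-10] + [12] = [2]

z = [2]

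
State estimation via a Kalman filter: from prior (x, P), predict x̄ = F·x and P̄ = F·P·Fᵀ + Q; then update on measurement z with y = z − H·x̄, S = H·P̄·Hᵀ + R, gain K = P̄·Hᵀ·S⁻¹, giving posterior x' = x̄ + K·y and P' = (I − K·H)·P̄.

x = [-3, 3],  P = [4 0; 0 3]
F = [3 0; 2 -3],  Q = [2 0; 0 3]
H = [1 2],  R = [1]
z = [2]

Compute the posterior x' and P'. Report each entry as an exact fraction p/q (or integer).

x̄ = F·x = [-9, -15]
P̄ = F·P·Fᵀ + Q = [38 24; 24 46]
y = z − H·x̄ = [41]
S = H·P̄·Hᵀ + R = [319]
K = P̄·Hᵀ·S⁻¹ = [86/319; 4/11]
x' = x̄ + K·y = [655/319, -1/11]
P' = (I − K·H)·P̄ = [4726/319 -80/11; -80/11 42/11]

x' = [655/319, -1/11]
P' = [4726/319 -80/11; -80/11 42/11]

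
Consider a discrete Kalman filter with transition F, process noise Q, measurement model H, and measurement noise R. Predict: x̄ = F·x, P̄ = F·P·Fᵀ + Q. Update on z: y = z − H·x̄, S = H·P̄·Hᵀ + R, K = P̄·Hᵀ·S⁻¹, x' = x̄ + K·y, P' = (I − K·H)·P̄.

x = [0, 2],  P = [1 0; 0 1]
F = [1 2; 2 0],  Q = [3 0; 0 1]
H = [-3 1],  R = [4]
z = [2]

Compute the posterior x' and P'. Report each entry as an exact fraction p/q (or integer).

x̄ = F·x = [4, 0]
P̄ = F·P·Fᵀ + Q = [8 2; 2 5]
y = z − H·x̄ = [14]
S = H·P̄·Hᵀ + R = [69]
K = P̄·Hᵀ·S⁻¹ = [-22/69; -1/69]
x' = x̄ + K·y = [-32/69, -14/69]
P' = (I − K·H)·P̄ = [68/69 116/69; 116/69 344/69]

x' = [-32/69, -14/69]
P' = [68/69 116/69; 116/69 344/69]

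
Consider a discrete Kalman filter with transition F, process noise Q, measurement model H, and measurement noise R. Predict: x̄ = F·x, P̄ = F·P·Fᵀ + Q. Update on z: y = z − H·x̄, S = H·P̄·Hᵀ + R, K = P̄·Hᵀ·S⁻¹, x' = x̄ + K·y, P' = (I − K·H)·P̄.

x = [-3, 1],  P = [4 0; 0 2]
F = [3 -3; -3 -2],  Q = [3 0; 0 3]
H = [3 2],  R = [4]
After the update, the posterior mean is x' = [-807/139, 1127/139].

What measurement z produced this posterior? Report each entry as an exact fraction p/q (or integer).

x̄ = F·x = [-12, 7]
P̄ = F·P·Fᵀ + Q = [57 -24; -24 47]
S = H·P̄·Hᵀ + R = [417]
K = P̄·Hᵀ·S⁻¹ = [41/139; 22/417]
x' − x̄ = [861/139, 154/139] = K·y
y = (KᵀK)⁻¹·Kᵀ·(x' − x̄) = [21]
z = y + H·x̄ = [21] + [-22] = [-1]

z = [-1]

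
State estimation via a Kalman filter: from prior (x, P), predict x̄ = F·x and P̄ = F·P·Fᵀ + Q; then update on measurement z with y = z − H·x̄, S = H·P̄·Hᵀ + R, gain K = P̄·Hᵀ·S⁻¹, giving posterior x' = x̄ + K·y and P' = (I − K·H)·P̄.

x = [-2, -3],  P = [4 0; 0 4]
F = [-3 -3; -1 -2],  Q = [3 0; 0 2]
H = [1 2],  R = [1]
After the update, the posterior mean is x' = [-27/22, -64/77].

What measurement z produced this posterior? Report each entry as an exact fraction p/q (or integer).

x̄ = F·x = [15, 8]
P̄ = F·P·Fᵀ + Q = [75 36; 36 22]
S = H·P̄·Hᵀ + R = [308]
K = P̄·Hᵀ·S⁻¹ = [21/44; 20/77]
x' − x̄ = [-357/22, -680/77] = K·y
y = (KᵀK)⁻¹·Kᵀ·(x' − x̄) = [-34]
z = y + H·x̄ = [-34] + [31] = [-3]

z = [-3]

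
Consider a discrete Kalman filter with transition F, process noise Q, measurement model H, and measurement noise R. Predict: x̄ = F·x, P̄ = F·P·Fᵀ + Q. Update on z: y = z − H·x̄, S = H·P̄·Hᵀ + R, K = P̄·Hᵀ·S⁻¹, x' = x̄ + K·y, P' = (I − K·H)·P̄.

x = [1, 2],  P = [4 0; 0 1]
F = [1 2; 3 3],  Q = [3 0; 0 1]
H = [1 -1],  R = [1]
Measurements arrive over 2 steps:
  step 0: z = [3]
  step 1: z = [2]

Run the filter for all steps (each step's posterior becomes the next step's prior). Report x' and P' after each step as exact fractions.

step 0: x' = [61/22, 1/11], P' = [193/22 100/11; 100/11 114/11]
step 1: x' = [-7919/1910, -11571/1910], P' = [27747/1910 29523/1910; 29523/1910 33187/1910]

step 0: x̄ = F·x = [5, 9]
step 0: P̄ = F·P·Fᵀ + Q = [11 18; 18 46]
step 0: y = z − H·x̄ = [7]
step 0: S = H·P̄·Hᵀ + R = [22]
step 0: K = P̄·Hᵀ·S⁻¹ = [-7/22; -14/11]
step 0: x' = x̄ + K·y = [61/22, 1/11]
step 0: P' = (I − K·H)·P̄ = [193/22 100/11; 100/11 114/11]
step 1: x̄ = F·x = [65/22, 189/22]
step 1: P̄ = F·P·Fᵀ + Q = [1971/22 3747/22; 3747/22 7411/22]
step 1: y = z − H·x̄ = [84/11]
step 1: S = H·P̄·Hᵀ + R = [955/11]
step 1: K = P̄·Hᵀ·S⁻¹ = [-888/955; -1832/955]
step 1: x' = x̄ + K·y = [-7919/1910, -11571/1910]
step 1: P' = (I − K·H)·P̄ = [27747/1910 29523/1910; 29523/1910 33187/1910]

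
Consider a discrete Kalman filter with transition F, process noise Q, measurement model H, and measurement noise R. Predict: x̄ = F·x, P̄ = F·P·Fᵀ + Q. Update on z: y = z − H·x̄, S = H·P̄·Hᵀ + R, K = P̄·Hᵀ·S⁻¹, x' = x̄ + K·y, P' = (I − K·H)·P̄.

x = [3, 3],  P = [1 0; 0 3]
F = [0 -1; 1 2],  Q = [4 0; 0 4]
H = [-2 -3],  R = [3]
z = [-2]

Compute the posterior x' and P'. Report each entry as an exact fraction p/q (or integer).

x' = [-65/28, 267/112]
P' = [48/7 -129/28; -129/28 383/112]

x̄ = F·x = [-3, 9]
P̄ = F·P·Fᵀ + Q = [7 -6; -6 17]
y = z − H·x̄ = [19]
S = H·P̄·Hᵀ + R = [112]
K = P̄·Hᵀ·S⁻¹ = [1/28; -39/112]
x' = x̄ + K·y = [-65/28, 267/112]
P' = (I − K·H)·P̄ = [48/7 -129/28; -129/28 383/112]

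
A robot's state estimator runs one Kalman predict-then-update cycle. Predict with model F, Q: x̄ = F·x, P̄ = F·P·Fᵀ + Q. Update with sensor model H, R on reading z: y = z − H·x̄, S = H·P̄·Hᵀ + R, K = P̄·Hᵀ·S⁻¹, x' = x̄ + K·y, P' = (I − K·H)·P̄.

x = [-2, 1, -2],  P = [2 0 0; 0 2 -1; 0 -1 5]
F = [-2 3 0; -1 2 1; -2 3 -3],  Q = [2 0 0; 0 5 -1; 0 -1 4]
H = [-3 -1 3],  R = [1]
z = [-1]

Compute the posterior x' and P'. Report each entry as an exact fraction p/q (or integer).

x̄ = F·x = [7, 2, 13]
P̄ = F·P·Fᵀ + Q = [28 13 35; 13 16 3; 35 3 93]
y = z − H·x̄ = [-17]
S = H·P̄·Hᵀ + R = [536]
K = P̄·Hᵀ·S⁻¹ = [1/67; -23/268; 171/536]
x' = x̄ + K·y = [452/67, 927/268, 4061/536]
P' = (I − K·H)·P̄ = [1868/67 917/67 2174/67; 917/67 1615/134 4737/268; 2174/67 4737/268 20607/536]

x' = [452/67, 927/268, 4061/536]
P' = [1868/67 917/67 2174/67; 917/67 1615/134 4737/268; 2174/67 4737/268 20607/536]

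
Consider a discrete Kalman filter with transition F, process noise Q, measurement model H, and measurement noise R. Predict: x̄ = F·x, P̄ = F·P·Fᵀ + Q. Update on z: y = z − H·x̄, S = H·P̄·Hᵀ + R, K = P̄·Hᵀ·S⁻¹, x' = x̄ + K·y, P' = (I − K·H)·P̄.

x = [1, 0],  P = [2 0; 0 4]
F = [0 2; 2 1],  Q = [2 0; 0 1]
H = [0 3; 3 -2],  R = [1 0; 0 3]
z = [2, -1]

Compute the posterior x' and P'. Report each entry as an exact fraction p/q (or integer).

x̄ = F·x = [0, 2]
P̄ = F·P·Fᵀ + Q = [18 8; 8 13]
y = z − H·x̄ = [-4, 3]
S = H·P̄·Hᵀ + R = [118 -6; -6 121]
K = P̄·Hᵀ·S⁻¹ = [1566/7121 2314/7121; 4707/14242 -1/7121]
x' = x̄ + K·y = [678/7121, 4825/7121]
P' = (I − K·H)·P̄ = [2662/7121 522/7121; 522/7121 1569/14242]

x' = [678/7121, 4825/7121]
P' = [2662/7121 522/7121; 522/7121 1569/14242]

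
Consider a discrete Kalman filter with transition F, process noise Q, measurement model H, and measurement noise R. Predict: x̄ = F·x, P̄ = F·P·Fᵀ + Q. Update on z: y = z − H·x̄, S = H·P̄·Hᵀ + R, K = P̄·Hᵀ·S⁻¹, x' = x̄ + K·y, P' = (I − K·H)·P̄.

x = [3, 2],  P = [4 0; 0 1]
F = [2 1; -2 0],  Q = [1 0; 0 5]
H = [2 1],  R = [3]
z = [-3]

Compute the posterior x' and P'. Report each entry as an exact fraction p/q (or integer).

x' = [-1/8, -49/32]
P' = [11/2 -73/8; -73/8 551/32]

x̄ = F·x = [8, -6]
P̄ = F·P·Fᵀ + Q = [18 -16; -16 21]
y = z − H·x̄ = [-13]
S = H·P̄·Hᵀ + R = [32]
K = P̄·Hᵀ·S⁻¹ = [5/8; -11/32]
x' = x̄ + K·y = [-1/8, -49/32]
P' = (I − K·H)·P̄ = [11/2 -73/8; -73/8 551/32]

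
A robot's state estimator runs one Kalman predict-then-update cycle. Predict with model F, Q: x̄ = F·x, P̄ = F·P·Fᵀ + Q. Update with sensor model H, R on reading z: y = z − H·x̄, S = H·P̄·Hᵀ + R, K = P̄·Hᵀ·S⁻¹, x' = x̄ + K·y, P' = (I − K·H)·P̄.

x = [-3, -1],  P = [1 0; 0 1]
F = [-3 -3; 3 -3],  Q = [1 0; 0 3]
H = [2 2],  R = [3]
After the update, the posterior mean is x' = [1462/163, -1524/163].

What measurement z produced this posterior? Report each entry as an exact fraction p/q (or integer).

x̄ = F·x = [12, -6]
P̄ = F·P·Fᵀ + Q = [19 0; 0 21]
S = H·P̄·Hᵀ + R = [163]
K = P̄·Hᵀ·S⁻¹ = [38/163; 42/163]
x' − x̄ = [-494/163, -546/163] = K·y
y = (KᵀK)⁻¹·Kᵀ·(x' − x̄) = [-13]
z = y + H·x̄ = [-13] + [12] = [-1]

z = [-1]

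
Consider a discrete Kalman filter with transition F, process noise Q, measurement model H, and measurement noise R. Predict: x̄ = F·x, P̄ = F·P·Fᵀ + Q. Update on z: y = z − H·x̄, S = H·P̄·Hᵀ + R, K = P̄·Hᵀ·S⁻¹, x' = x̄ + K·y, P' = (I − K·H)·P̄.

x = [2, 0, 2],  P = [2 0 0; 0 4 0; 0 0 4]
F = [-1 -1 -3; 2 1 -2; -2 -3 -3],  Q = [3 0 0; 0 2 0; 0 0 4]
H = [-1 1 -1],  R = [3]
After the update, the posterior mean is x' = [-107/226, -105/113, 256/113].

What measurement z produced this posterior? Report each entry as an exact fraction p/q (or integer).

x̄ = F·x = [-8, 0, -10]
P̄ = F·P·Fᵀ + Q = [45 16 52; 16 30 4; 52 4 84]
S = H·P̄·Hᵀ + R = [226]
K = P̄·Hᵀ·S⁻¹ = [-81/226; 5/113; -66/113]
x' − x̄ = [1701/226, -105/113, 1386/113] = K·y
y = (KᵀK)⁻¹·Kᵀ·(x' − x̄) = [-21]
z = y + H·x̄ = [-21] + [18] = [-3]

z = [-3]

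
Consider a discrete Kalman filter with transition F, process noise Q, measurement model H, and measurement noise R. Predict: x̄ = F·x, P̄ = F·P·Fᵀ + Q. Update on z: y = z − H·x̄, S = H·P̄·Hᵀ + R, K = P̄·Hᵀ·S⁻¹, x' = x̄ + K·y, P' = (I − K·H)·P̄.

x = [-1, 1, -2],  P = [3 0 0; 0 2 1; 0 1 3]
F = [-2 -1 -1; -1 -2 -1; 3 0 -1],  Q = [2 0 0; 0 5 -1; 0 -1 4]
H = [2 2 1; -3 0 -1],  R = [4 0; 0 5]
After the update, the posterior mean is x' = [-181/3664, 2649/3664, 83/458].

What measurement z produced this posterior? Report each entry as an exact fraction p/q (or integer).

z = [2, 1]

x̄ = F·x = [3, 1, -1]
P̄ = F·P·Fᵀ + Q = [21 16 -14; 16 23 -5; -14 -5 34]
S = H·P̄·Hᵀ + R = [266 -176; -176 144]
K = P̄·Hᵀ·S⁻¹ = [1/458 -1237/3664; 92/229 705/3664; 26/229 89/458]
x' − x̄ = [-11173/3664, -1015/3664, 541/458] = K·y
y = (KᵀK)⁻¹·Kᵀ·(x' − x̄) = [-5, 9]
z = y + H·x̄ = [-5, 9] + [7, -8] = [2, 1]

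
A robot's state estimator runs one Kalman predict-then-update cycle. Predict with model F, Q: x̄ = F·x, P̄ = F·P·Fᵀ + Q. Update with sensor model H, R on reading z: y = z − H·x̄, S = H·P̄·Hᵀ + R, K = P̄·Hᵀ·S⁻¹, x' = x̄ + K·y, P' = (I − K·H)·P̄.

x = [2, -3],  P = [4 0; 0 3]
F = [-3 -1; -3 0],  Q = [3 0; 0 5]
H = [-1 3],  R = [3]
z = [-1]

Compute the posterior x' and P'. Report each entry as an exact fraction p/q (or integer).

x̄ = F·x = [-3, -6]
P̄ = F·P·Fᵀ + Q = [42 36; 36 41]
y = z − H·x̄ = [14]
S = H·P̄·Hᵀ + R = [198]
K = P̄·Hᵀ·S⁻¹ = [1/3; 29/66]
x' = x̄ + K·y = [5/3, 5/33]
P' = (I − K·H)·P̄ = [20 7; 7 61/22]

x' = [5/3, 5/33]
P' = [20 7; 7 61/22]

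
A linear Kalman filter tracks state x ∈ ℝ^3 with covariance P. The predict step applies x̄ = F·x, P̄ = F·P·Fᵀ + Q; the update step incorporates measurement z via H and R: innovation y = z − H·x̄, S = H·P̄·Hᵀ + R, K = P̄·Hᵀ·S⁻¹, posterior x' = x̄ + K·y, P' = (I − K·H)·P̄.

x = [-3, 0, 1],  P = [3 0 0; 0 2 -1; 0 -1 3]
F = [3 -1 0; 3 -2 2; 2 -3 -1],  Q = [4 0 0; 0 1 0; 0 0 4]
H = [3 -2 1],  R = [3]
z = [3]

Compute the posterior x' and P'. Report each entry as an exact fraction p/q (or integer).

x̄ = F·x = [-9, -7, -7]
P̄ = F·P·Fᵀ + Q = [33 33 23; 33 56 28; 23 28 31]
y = z − H·x̄ = [23]
S = H·P̄·Hᵀ + R = [185]
K = P̄·Hᵀ·S⁻¹ = [56/185; 3/37; 44/185]
x' = x̄ + K·y = [-377/185, -190/37, -283/185]
P' = (I − K·H)·P̄ = [2969/185 1053/37 1791/185; 1053/37 2027/37 904/37; 1791/185 904/37 3799/185]

x' = [-377/185, -190/37, -283/185]
P' = [2969/185 1053/37 1791/185; 1053/37 2027/37 904/37; 1791/185 904/37 3799/185]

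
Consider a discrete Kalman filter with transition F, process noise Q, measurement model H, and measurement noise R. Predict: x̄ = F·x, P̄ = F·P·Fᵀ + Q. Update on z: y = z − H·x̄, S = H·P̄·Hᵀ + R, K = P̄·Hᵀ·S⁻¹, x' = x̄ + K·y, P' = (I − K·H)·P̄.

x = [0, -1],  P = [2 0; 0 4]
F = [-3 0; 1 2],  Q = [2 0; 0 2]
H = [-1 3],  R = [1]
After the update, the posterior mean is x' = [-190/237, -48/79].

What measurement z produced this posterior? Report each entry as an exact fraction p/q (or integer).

x̄ = F·x = [0, -2]
P̄ = F·P·Fᵀ + Q = [20 -6; -6 20]
S = H·P̄·Hᵀ + R = [237]
K = P̄·Hᵀ·S⁻¹ = [-38/237; 22/79]
x' − x̄ = [-190/237, 110/79] = K·y
y = (KᵀK)⁻¹·Kᵀ·(x' − x̄) = [5]
z = y + H·x̄ = [5] + [-6] = [-1]

z = [-1]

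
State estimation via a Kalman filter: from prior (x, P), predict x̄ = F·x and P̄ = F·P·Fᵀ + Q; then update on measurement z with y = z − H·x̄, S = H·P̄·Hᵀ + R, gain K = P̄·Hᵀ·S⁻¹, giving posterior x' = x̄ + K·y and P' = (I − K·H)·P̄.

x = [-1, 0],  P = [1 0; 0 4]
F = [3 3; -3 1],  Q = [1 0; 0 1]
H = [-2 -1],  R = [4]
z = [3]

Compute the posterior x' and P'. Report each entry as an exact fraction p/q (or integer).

x̄ = F·x = [-3, 3]
P̄ = F·P·Fᵀ + Q = [46 3; 3 14]
y = z − H·x̄ = [0]
S = H·P̄·Hᵀ + R = [214]
K = P̄·Hᵀ·S⁻¹ = [-95/214; -10/107]
x' = x̄ + K·y = [-3, 3]
P' = (I − K·H)·P̄ = [819/214 -629/107; -629/107 1298/107]

x' = [-3, 3]
P' = [819/214 -629/107; -629/107 1298/107]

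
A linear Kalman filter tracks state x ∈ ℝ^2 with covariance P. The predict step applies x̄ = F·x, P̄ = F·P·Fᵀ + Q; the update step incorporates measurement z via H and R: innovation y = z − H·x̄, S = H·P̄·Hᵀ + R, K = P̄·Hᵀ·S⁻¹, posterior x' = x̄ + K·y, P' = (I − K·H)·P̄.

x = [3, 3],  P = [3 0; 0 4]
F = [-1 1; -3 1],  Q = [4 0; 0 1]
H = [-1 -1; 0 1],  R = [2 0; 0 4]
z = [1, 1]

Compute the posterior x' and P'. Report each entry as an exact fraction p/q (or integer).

x' = [296/531, -557/531]
P' = [1186/531 -628/531; -628/531 988/531]

x̄ = F·x = [0, -6]
P̄ = F·P·Fᵀ + Q = [11 13; 13 32]
y = z − H·x̄ = [-5, 7]
S = H·P̄·Hᵀ + R = [71 -45; -45 36]
K = P̄·Hᵀ·S⁻¹ = [-31/59 -157/531; -20/59 247/531]
x' = x̄ + K·y = [296/531, -557/531]
P' = (I − K·H)·P̄ = [1186/531 -628/531; -628/531 988/531]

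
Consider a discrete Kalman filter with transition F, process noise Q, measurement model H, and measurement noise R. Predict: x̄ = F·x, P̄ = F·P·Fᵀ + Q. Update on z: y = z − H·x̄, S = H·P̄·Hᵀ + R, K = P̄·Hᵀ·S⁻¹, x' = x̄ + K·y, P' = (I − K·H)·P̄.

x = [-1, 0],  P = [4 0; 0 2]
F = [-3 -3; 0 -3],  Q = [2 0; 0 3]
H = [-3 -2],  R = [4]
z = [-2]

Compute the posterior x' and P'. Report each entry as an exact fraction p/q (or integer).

x' = [249/202, -84/101]
P' = [454/101 -630/101; -630/101 969/101]

x̄ = F·x = [3, 0]
P̄ = F·P·Fᵀ + Q = [56 18; 18 21]
y = z − H·x̄ = [7]
S = H·P̄·Hᵀ + R = [808]
K = P̄·Hᵀ·S⁻¹ = [-51/202; -12/101]
x' = x̄ + K·y = [249/202, -84/101]
P' = (I − K·H)·P̄ = [454/101 -630/101; -630/101 969/101]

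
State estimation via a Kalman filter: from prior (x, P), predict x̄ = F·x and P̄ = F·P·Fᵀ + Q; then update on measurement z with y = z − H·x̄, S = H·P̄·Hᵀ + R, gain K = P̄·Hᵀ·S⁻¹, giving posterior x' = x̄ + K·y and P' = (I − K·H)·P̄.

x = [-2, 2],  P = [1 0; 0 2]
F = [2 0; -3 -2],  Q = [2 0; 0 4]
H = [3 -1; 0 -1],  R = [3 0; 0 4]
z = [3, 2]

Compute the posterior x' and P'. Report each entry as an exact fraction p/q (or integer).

x̄ = F·x = [-4, 2]
P̄ = F·P·Fᵀ + Q = [6 -6; -6 21]
y = z − H·x̄ = [17, 4]
S = H·P̄·Hᵀ + R = [114 39; 39 25]
K = P̄·Hᵀ·S⁻¹ = [122/443 -84/443; -52/443 -291/443]
x' = x̄ + K·y = [-34/443, -1162/443]
P' = (I − K·H)·P̄ = [234/443 336/443; 336/443 1164/443]

x' = [-34/443, -1162/443]
P' = [234/443 336/443; 336/443 1164/443]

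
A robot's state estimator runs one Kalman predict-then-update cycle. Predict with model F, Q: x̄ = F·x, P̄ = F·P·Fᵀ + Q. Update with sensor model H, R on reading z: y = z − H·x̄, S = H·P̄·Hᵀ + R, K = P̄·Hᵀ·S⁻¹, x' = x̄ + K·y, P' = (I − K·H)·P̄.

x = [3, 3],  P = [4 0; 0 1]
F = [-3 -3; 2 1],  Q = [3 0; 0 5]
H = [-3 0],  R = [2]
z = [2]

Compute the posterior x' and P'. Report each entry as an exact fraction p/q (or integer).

x' = [-162/217, -153/217]
P' = [48/217 -27/217; -27/217 2987/434]

x̄ = F·x = [-18, 9]
P̄ = F·P·Fᵀ + Q = [48 -27; -27 22]
y = z − H·x̄ = [-52]
S = H·P̄·Hᵀ + R = [434]
K = P̄·Hᵀ·S⁻¹ = [-72/217; 81/434]
x' = x̄ + K·y = [-162/217, -153/217]
P' = (I − K·H)·P̄ = [48/217 -27/217; -27/217 2987/434]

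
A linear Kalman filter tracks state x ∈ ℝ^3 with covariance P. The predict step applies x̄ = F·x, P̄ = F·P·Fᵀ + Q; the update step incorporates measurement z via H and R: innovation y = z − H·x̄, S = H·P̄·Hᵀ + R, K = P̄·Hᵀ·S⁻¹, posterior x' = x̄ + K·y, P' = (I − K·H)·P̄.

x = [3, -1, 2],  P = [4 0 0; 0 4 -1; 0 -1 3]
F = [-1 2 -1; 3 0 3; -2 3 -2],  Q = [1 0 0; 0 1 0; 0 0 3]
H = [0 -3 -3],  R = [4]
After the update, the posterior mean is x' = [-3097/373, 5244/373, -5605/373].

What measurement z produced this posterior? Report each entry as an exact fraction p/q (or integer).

z = [3]

x̄ = F·x = [-7, 15, -13]
P̄ = F·P·Fᵀ + Q = [28 -27 45; -27 64 -51; 45 -51 79]
S = H·P̄·Hᵀ + R = [373]
K = P̄·Hᵀ·S⁻¹ = [-54/373; -39/373; -84/373]
x' − x̄ = [-486/373, -351/373, -756/373] = K·y
y = (KᵀK)⁻¹·Kᵀ·(x' − x̄) = [9]
z = y + H·x̄ = [9] + [-6] = [3]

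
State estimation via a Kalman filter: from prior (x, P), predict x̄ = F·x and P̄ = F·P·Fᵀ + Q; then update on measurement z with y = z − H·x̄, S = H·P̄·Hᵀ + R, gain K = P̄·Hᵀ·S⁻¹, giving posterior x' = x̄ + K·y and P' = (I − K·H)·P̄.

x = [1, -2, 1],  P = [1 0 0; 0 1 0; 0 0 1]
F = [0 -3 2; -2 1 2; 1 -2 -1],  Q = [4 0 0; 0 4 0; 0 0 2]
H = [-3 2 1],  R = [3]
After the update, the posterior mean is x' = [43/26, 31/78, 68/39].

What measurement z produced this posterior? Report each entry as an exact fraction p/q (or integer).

z = [-2]

x̄ = F·x = [8, -2, 4]
P̄ = F·P·Fᵀ + Q = [17 1 4; 1 13 -6; 4 -6 8]
S = H·P̄·Hᵀ + R = [156]
K = P̄·Hᵀ·S⁻¹ = [-15/52; 17/156; -4/39]
x' − x̄ = [-165/26, 187/78, -88/39] = K·y
y = (KᵀK)⁻¹·Kᵀ·(x' − x̄) = [22]
z = y + H·x̄ = [22] + [-24] = [-2]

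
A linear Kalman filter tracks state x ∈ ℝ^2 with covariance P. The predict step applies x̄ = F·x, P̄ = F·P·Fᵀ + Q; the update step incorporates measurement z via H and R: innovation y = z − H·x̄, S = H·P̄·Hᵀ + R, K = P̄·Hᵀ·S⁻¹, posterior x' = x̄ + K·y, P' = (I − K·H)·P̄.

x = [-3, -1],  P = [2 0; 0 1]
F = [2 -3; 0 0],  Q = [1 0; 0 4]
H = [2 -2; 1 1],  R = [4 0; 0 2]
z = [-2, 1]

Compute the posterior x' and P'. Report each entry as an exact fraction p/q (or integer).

x̄ = F·x = [-3, 0]
P̄ = F·P·Fᵀ + Q = [18 0; 0 4]
y = z − H·x̄ = [4, 4]
S = H·P̄·Hᵀ + R = [92 28; 28 24]
K = P̄·Hᵀ·S⁻¹ = [45/178 81/178; -19/89 37/89]
x' = x̄ + K·y = [-15/89, 72/89]
P' = (I − K·H)·P̄ = [63/89 18/89; 18/89 56/89]

x' = [-15/89, 72/89]
P' = [63/89 18/89; 18/89 56/89]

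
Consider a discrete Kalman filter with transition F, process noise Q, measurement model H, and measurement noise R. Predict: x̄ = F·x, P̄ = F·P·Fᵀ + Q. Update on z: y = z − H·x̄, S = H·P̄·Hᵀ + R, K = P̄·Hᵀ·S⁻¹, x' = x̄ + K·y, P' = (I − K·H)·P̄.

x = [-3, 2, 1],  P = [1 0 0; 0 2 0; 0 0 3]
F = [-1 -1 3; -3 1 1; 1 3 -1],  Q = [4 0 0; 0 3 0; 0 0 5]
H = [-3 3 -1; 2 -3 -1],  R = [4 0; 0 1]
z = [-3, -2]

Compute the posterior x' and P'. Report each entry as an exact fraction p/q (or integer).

x' = [93396/8719, 153627/17438, -51329/17438]
P' = [167890/8719 138516/8719 -80058/8719; 138516/8719 230883/17438 -136067/17438; -80058/8719 -136067/17438 96479/17438]

x̄ = F·x = [4, 12, 2]
P̄ = F·P·Fᵀ + Q = [34 10 -16; 10 17 0; -16 0 27]
y = z − H·x̄ = [-25, 28]
S = H·P̄·Hᵀ + R = [214 -196; -196 261]
K = P̄·Hᵀ·S⁻¹ = [-2016/8719 290/8719; -595/17438 -1259/8719; -6083/17438 -4255/8719]
x' = x̄ + K·y = [93396/8719, 153627/17438, -51329/17438]
P' = (I − K·H)·P̄ = [167890/8719 138516/8719 -80058/8719; 138516/8719 230883/17438 -136067/17438; -80058/8719 -136067/17438 96479/17438]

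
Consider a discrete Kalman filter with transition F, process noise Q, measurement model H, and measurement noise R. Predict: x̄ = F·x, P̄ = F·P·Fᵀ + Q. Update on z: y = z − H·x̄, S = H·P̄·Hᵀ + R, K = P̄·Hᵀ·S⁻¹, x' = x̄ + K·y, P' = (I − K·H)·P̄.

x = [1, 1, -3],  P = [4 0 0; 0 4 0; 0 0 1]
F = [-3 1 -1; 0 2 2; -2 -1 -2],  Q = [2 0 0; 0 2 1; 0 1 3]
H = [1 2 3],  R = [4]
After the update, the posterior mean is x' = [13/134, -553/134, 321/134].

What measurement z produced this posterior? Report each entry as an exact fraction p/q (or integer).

x̄ = F·x = [1, -4, 3]
P̄ = F·P·Fᵀ + Q = [43 6 22; 6 22 -11; 22 -11 27]
S = H·P̄·Hᵀ + R = [402]
K = P̄·Hᵀ·S⁻¹ = [121/402; 17/402; 27/134]
x' − x̄ = [-121/134, -17/134, -81/134] = K·y
y = (KᵀK)⁻¹·Kᵀ·(x' − x̄) = [-3]
z = y + H·x̄ = [-3] + [2] = [-1]

z = [-1]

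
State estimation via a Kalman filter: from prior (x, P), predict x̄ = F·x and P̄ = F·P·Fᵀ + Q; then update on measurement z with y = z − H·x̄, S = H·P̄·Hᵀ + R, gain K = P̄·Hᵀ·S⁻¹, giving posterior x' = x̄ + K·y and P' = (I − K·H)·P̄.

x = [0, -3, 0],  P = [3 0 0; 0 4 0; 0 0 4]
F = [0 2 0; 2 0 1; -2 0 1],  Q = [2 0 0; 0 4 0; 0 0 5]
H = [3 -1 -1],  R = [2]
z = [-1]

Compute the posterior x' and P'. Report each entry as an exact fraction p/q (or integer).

x̄ = F·x = [-6, 0, 0]
P̄ = F·P·Fᵀ + Q = [18 0 0; 0 20 -8; 0 -8 21]
y = z − H·x̄ = [17]
S = H·P̄·Hᵀ + R = [189]
K = P̄·Hᵀ·S⁻¹ = [2/7; -4/63; -13/189]
x' = x̄ + K·y = [-8/7, -68/63, -221/189]
P' = (I − K·H)·P̄ = [18/7 24/7 26/7; 24/7 404/21 -556/63; 26/7 -556/63 3800/189]

x' = [-8/7, -68/63, -221/189]
P' = [18/7 24/7 26/7; 24/7 404/21 -556/63; 26/7 -556/63 3800/189]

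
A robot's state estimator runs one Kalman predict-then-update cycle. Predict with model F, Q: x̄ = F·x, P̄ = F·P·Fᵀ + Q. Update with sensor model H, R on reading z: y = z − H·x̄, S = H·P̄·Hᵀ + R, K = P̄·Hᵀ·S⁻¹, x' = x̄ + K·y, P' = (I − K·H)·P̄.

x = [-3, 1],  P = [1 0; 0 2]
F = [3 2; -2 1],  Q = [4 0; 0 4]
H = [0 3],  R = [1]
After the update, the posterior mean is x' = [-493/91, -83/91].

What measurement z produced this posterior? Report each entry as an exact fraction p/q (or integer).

x̄ = F·x = [-7, 7]
P̄ = F·P·Fᵀ + Q = [21 -2; -2 10]
S = H·P̄·Hᵀ + R = [91]
K = P̄·Hᵀ·S⁻¹ = [-6/91; 30/91]
x' − x̄ = [144/91, -720/91] = K·y
y = (KᵀK)⁻¹·Kᵀ·(x' − x̄) = [-24]
z = y + H·x̄ = [-24] + [21] = [-3]

z = [-3]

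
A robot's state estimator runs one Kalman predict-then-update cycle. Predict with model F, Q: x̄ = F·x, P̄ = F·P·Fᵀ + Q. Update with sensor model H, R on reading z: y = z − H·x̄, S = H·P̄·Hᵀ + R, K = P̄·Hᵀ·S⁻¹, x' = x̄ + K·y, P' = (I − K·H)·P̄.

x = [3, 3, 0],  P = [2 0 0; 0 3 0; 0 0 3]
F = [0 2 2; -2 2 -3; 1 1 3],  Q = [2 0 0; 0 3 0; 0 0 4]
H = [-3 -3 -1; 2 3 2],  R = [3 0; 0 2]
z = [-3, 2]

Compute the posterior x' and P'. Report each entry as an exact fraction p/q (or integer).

x̄ = F·x = [6, 0, 6]
P̄ = F·P·Fᵀ + Q = [26 -6 24; -6 50 -25; 24 -25 36]
y = z − H·x̄ = [21, -22]
S = H·P̄·Hᵀ + R = [609 -555; -555 520]
K = P̄·Hᵀ·S⁻¹ = [122/577 1106/2885; -1360/1731 -1931/2885; 521/577 606/577]
x' = x̄ + K·y = [5788/2885, -5118/2885, 1071/577]
P' = (I − K·H)·P̄ = [35558/2885 -49368/2885 7920/577; -49368/2885 214934/8655 -12006/577; 7920/577 -12006/577 10695/577]

x' = [5788/2885, -5118/2885, 1071/577]
P' = [35558/2885 -49368/2885 7920/577; -49368/2885 214934/8655 -12006/577; 7920/577 -12006/577 10695/577]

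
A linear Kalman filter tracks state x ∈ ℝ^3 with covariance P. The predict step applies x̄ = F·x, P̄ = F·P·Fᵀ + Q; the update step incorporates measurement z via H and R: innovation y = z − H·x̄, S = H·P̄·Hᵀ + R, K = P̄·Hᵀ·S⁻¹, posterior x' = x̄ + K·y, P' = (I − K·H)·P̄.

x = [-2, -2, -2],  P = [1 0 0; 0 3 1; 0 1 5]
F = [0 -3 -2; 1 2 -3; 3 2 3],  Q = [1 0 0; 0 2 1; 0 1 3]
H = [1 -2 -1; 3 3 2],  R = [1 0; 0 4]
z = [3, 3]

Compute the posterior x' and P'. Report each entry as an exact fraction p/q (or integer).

x̄ = F·x = [10, 0, -16]
P̄ = F·P·Fᵀ + Q = [60 17 -61; 17 48 -29; -61 -29 81]
y = z − H·x̄ = [-23, 5]
S = H·P̄·Hᵀ + R = [272 -57; -57 526]
K = P̄·Hᵀ·S⁻¹ = [51975/139823 34607/139823; -18491/139823 34414/139823; -50340/139823 -34164/139823]
x' = x̄ + K·y = [375840/139823, 597363/139823, -1250168/139823]
P' = (I − K·H)·P̄ = [95392/139823 234582/139823 -425747/139823; 234582/139823 1072236/139823 -1891399/139823; -425747/139823 -1891399/139823 3407391/139823]

x' = [375840/139823, 597363/139823, -1250168/139823]
P' = [95392/139823 234582/139823 -425747/139823; 234582/139823 1072236/139823 -1891399/139823; -425747/139823 -1891399/139823 3407391/139823]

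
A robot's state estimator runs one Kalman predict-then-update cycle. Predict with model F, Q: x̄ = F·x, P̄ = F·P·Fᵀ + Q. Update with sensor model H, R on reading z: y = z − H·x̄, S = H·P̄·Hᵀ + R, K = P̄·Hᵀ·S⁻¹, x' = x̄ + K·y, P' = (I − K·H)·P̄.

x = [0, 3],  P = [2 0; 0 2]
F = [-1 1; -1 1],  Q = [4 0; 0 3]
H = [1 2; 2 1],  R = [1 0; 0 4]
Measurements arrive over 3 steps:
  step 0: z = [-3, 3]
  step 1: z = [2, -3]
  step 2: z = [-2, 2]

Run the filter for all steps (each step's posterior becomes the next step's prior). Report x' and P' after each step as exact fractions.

step 0: x̄ = F·x = [3, 3]
step 0: P̄ = F·P·Fᵀ + Q = [8 4; 4 7]
step 0: y = z − H·x̄ = [-12, -6]
step 0: S = H·P̄·Hᵀ + R = [53 50; 50 59]
step 0: K = P̄·Hᵀ·S⁻¹ = [-56/627 260/627; 104/209 -35/209]
step 0: x' = x̄ + K·y = [331/209, -411/209]
step 0: P' = (I − K·H)·P̄ = [712/627 -128/209; -128/209 116/209]
step 1: x̄ = F·x = [-742/209, -742/209]
step 1: P̄ = F·P·Fᵀ + Q = [4336/627 1828/627; 1828/627 3709/627]
step 1: y = z − H·x̄ = [2644/209, 1599/209]
step 1: S = H·P̄·Hᵀ + R = [9037/209 8410/209; 8410/209 10291/209]
step 1: K = P̄·Hᵀ·S⁻¹ = [-9664/106563 44140/106563; 17656/35521 -5955/35521]
step 1: x' = x̄ + K·y = [-162878/106563, 51693/35521]
step 1: P' = (I − K·H)·P̄ = [120928/106563 -65296/106563; -65296/106563 59132/106563]
step 2: x̄ = F·x = [317957/106563, 317957/106563]
step 2: P̄ = F·P·Fᵀ + Q = [736904/106563 310652/106563; 310652/106563 630341/106563]
step 2: y = z − H·x̄ = [-388999/35521, -246915/35521]
step 2: S = H·P̄·Hᵀ + R = [1535813/35521 1429250/35521; 1429250/35521 1748939/35521]
step 2: K = P̄·Hᵀ·S⁻¹ = [-1642376/18110067 7501460/18110067; 3000584/6036689 -1012035/6036689]
step 2: x' = x̄ + K·y = [6625819/6036689, -23439800/18110067]
step 2: P' = (I − K·H)·P̄ = [20551352/18110067 -11096864/18110067; -11096864/18110067 10049308/18110067]

step 0: x' = [331/209, -411/209], P' = [712/627 -128/209; -128/209 116/209]
step 1: x' = [-162878/106563, 51693/35521], P' = [120928/106563 -65296/106563; -65296/106563 59132/106563]
step 2: x' = [6625819/6036689, -23439800/18110067], P' = [20551352/18110067 -11096864/18110067; -11096864/18110067 10049308/18110067]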